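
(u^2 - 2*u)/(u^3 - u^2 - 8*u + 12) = u/(u^2 + u - 6)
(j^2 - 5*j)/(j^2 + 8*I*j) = (j - 5)/(j + 8*I)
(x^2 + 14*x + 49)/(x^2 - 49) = (x + 7)/(x - 7)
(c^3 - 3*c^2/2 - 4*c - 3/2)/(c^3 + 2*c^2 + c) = (2*c^2 - 5*c - 3)/(2*c*(c + 1))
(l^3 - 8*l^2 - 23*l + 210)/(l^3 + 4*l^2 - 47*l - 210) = (l - 6)/(l + 6)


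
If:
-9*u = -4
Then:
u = 4/9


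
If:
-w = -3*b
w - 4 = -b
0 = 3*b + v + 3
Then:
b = 1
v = -6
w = 3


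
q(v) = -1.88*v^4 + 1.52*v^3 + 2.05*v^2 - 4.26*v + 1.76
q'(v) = -7.52*v^3 + 4.56*v^2 + 4.1*v - 4.26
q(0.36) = 0.53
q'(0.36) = -2.54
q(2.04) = -18.05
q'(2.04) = -40.76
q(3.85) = -310.56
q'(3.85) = -350.03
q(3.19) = -136.31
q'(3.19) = -188.89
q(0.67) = -0.10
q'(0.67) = -1.73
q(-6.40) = -3439.58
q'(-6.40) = 2127.60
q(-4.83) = -1124.28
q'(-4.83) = 929.66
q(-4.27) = -686.00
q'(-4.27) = 646.84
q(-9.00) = -13236.61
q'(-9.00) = 5810.28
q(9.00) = -11097.13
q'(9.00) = -5080.08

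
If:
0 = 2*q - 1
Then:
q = 1/2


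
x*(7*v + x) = 7*v*x + x^2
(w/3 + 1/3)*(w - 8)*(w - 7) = w^3/3 - 14*w^2/3 + 41*w/3 + 56/3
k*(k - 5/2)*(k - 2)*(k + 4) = k^4 - k^3/2 - 13*k^2 + 20*k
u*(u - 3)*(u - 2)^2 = u^4 - 7*u^3 + 16*u^2 - 12*u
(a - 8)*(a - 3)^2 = a^3 - 14*a^2 + 57*a - 72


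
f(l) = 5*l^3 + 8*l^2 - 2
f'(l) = 15*l^2 + 16*l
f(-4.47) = -288.73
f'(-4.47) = 228.19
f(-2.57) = -34.03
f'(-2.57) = 57.95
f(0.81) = 5.91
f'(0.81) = 22.80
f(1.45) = 30.06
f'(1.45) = 54.74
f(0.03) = -1.99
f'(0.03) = 0.49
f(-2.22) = -17.28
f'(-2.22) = 38.41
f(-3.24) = -88.08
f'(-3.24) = 105.62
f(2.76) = 164.06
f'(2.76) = 158.42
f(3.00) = 205.00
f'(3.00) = 183.00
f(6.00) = 1366.00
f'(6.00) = 636.00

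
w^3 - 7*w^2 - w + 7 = (w - 7)*(w - 1)*(w + 1)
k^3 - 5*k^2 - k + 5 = (k - 5)*(k - 1)*(k + 1)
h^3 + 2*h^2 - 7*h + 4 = (h - 1)^2*(h + 4)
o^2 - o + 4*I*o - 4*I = (o - 1)*(o + 4*I)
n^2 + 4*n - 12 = (n - 2)*(n + 6)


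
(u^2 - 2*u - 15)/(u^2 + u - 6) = (u - 5)/(u - 2)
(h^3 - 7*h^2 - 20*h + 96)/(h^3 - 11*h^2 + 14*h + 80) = (h^2 + h - 12)/(h^2 - 3*h - 10)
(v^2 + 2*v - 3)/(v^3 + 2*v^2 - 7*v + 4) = (v + 3)/(v^2 + 3*v - 4)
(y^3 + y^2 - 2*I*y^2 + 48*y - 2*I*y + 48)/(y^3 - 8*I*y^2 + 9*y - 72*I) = (y^2 + y*(1 + 6*I) + 6*I)/(y^2 + 9)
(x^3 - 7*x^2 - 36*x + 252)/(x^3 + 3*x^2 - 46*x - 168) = (x - 6)/(x + 4)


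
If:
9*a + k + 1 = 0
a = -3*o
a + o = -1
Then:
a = -3/2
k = 25/2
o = 1/2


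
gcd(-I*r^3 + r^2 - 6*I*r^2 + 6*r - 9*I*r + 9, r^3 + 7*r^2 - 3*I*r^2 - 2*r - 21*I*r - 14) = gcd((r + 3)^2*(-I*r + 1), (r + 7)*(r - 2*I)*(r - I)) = 1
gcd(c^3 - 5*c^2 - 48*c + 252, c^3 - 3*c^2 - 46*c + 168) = c^2 + c - 42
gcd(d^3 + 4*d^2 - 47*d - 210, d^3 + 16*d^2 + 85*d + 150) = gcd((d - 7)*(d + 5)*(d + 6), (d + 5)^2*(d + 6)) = d^2 + 11*d + 30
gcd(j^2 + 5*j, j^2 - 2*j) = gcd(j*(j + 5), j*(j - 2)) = j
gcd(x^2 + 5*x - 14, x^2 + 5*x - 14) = x^2 + 5*x - 14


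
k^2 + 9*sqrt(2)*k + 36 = (k + 3*sqrt(2))*(k + 6*sqrt(2))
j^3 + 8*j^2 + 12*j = j*(j + 2)*(j + 6)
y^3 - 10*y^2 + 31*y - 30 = (y - 5)*(y - 3)*(y - 2)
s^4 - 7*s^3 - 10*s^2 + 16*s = s*(s - 8)*(s - 1)*(s + 2)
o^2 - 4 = (o - 2)*(o + 2)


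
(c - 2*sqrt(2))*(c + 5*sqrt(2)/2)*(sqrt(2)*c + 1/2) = sqrt(2)*c^3 + 3*c^2/2 - 39*sqrt(2)*c/4 - 5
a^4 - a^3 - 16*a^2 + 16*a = a*(a - 4)*(a - 1)*(a + 4)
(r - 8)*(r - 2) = r^2 - 10*r + 16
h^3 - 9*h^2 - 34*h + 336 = (h - 8)*(h - 7)*(h + 6)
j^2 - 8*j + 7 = (j - 7)*(j - 1)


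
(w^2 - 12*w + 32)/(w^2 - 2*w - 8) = (w - 8)/(w + 2)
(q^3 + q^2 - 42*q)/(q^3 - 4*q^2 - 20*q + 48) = q*(q + 7)/(q^2 + 2*q - 8)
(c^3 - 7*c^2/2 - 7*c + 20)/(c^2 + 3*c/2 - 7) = (2*c^2 - 3*c - 20)/(2*c + 7)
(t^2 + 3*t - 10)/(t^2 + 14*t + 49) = (t^2 + 3*t - 10)/(t^2 + 14*t + 49)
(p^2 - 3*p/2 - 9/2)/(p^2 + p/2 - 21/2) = (2*p + 3)/(2*p + 7)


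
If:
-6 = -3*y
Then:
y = 2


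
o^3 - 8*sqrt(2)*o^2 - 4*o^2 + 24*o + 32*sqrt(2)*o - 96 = (o - 4)*(o - 6*sqrt(2))*(o - 2*sqrt(2))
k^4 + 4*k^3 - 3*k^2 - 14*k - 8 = (k - 2)*(k + 1)^2*(k + 4)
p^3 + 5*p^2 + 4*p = p*(p + 1)*(p + 4)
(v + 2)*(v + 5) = v^2 + 7*v + 10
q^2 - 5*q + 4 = (q - 4)*(q - 1)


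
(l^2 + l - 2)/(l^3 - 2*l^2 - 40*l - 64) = (l - 1)/(l^2 - 4*l - 32)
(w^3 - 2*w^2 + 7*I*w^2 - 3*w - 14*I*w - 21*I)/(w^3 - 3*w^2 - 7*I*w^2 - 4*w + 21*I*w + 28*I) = (w^2 + w*(-3 + 7*I) - 21*I)/(w^2 - w*(4 + 7*I) + 28*I)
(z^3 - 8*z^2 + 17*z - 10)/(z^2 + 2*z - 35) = (z^2 - 3*z + 2)/(z + 7)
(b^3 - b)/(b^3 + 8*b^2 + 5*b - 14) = b*(b + 1)/(b^2 + 9*b + 14)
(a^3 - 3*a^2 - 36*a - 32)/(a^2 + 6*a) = (a^3 - 3*a^2 - 36*a - 32)/(a*(a + 6))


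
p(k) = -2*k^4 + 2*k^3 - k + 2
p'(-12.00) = 14687.00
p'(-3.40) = 382.79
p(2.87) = -89.28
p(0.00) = 2.00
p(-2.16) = -59.53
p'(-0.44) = 0.84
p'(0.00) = -1.00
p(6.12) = -2351.34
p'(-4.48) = 838.75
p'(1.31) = -8.69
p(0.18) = 1.83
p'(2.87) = -140.70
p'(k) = -8*k^3 + 6*k^2 - 1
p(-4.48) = -978.99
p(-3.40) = -340.48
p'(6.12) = -1610.04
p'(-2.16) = 107.62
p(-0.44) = 2.19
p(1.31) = -0.70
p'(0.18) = -0.85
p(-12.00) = -44914.00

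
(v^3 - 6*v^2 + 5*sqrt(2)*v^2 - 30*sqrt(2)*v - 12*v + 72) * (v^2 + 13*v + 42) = v^5 + 7*v^4 + 5*sqrt(2)*v^4 - 48*v^3 + 35*sqrt(2)*v^3 - 336*v^2 - 180*sqrt(2)*v^2 - 1260*sqrt(2)*v + 432*v + 3024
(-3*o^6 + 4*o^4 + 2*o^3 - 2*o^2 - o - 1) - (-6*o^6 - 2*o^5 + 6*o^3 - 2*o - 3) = 3*o^6 + 2*o^5 + 4*o^4 - 4*o^3 - 2*o^2 + o + 2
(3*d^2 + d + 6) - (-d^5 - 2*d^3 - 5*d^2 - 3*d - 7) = d^5 + 2*d^3 + 8*d^2 + 4*d + 13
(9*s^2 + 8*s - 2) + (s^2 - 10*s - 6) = 10*s^2 - 2*s - 8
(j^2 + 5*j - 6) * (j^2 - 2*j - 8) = j^4 + 3*j^3 - 24*j^2 - 28*j + 48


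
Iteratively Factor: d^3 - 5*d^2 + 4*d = (d - 4)*(d^2 - d) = d*(d - 4)*(d - 1)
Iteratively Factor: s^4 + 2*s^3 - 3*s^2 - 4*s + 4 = (s + 2)*(s^3 - 3*s + 2) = (s - 1)*(s + 2)*(s^2 + s - 2) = (s - 1)*(s + 2)^2*(s - 1)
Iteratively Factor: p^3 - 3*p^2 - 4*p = (p + 1)*(p^2 - 4*p) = (p - 4)*(p + 1)*(p)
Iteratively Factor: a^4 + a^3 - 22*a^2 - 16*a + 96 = (a - 4)*(a^3 + 5*a^2 - 2*a - 24) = (a - 4)*(a - 2)*(a^2 + 7*a + 12) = (a - 4)*(a - 2)*(a + 4)*(a + 3)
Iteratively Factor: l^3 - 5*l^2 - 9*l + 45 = (l + 3)*(l^2 - 8*l + 15) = (l - 3)*(l + 3)*(l - 5)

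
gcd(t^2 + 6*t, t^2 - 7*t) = t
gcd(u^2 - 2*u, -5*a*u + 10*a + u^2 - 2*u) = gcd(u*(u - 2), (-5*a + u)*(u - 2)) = u - 2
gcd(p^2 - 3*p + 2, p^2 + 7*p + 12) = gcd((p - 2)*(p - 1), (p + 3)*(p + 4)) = 1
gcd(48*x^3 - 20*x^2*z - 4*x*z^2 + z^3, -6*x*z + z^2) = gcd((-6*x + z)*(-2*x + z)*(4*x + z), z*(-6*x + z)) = 6*x - z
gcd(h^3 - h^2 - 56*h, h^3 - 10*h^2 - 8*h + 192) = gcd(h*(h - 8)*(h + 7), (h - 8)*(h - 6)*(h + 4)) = h - 8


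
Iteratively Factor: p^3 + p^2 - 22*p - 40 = (p + 2)*(p^2 - p - 20) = (p - 5)*(p + 2)*(p + 4)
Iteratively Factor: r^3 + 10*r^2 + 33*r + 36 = (r + 3)*(r^2 + 7*r + 12) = (r + 3)^2*(r + 4)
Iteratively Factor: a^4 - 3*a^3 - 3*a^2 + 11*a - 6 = (a - 3)*(a^3 - 3*a + 2) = (a - 3)*(a - 1)*(a^2 + a - 2) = (a - 3)*(a - 1)^2*(a + 2)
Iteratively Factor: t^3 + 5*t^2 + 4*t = (t + 4)*(t^2 + t) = (t + 1)*(t + 4)*(t)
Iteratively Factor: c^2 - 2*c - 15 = (c + 3)*(c - 5)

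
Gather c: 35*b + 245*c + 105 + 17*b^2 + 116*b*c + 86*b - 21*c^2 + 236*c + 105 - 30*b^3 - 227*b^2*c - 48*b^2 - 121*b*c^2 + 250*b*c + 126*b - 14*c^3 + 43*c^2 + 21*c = -30*b^3 - 31*b^2 + 247*b - 14*c^3 + c^2*(22 - 121*b) + c*(-227*b^2 + 366*b + 502) + 210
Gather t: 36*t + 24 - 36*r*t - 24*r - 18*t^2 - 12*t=-24*r - 18*t^2 + t*(24 - 36*r) + 24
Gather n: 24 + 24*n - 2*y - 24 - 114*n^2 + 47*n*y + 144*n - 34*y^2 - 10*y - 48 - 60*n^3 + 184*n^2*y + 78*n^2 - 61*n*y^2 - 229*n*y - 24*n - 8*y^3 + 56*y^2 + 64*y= -60*n^3 + n^2*(184*y - 36) + n*(-61*y^2 - 182*y + 144) - 8*y^3 + 22*y^2 + 52*y - 48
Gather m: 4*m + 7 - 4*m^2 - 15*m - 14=-4*m^2 - 11*m - 7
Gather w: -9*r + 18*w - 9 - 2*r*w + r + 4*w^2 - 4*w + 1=-8*r + 4*w^2 + w*(14 - 2*r) - 8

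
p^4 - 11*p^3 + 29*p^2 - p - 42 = (p - 7)*(p - 3)*(p - 2)*(p + 1)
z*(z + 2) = z^2 + 2*z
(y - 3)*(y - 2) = y^2 - 5*y + 6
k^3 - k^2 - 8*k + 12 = (k - 2)^2*(k + 3)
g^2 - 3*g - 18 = (g - 6)*(g + 3)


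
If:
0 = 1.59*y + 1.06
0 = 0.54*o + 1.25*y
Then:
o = 1.54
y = -0.67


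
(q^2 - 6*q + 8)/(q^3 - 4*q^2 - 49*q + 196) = (q - 2)/(q^2 - 49)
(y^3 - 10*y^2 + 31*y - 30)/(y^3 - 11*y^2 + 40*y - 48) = (y^2 - 7*y + 10)/(y^2 - 8*y + 16)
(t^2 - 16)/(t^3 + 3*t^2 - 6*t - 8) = (t - 4)/(t^2 - t - 2)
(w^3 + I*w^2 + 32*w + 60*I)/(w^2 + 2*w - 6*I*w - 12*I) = (w^2 + 7*I*w - 10)/(w + 2)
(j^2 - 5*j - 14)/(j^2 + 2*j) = (j - 7)/j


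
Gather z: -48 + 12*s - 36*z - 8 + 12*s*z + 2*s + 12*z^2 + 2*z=14*s + 12*z^2 + z*(12*s - 34) - 56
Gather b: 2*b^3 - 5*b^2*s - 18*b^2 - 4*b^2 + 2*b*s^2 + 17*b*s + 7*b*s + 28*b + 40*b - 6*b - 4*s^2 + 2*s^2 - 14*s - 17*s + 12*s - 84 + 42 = 2*b^3 + b^2*(-5*s - 22) + b*(2*s^2 + 24*s + 62) - 2*s^2 - 19*s - 42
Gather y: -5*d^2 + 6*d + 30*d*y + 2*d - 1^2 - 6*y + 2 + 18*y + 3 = -5*d^2 + 8*d + y*(30*d + 12) + 4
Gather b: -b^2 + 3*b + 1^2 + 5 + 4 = -b^2 + 3*b + 10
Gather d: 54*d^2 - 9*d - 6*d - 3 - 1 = 54*d^2 - 15*d - 4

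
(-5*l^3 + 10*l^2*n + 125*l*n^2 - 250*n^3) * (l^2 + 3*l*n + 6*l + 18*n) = -5*l^5 - 5*l^4*n - 30*l^4 + 155*l^3*n^2 - 30*l^3*n + 125*l^2*n^3 + 930*l^2*n^2 - 750*l*n^4 + 750*l*n^3 - 4500*n^4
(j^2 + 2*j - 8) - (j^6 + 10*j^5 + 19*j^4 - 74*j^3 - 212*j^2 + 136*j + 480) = -j^6 - 10*j^5 - 19*j^4 + 74*j^3 + 213*j^2 - 134*j - 488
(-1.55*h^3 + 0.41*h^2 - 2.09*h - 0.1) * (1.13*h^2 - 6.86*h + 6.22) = -1.7515*h^5 + 11.0963*h^4 - 14.8153*h^3 + 16.7746*h^2 - 12.3138*h - 0.622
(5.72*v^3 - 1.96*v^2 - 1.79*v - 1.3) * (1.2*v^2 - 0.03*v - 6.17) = 6.864*v^5 - 2.5236*v^4 - 37.3816*v^3 + 10.5869*v^2 + 11.0833*v + 8.021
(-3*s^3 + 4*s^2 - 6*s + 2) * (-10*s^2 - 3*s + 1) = 30*s^5 - 31*s^4 + 45*s^3 + 2*s^2 - 12*s + 2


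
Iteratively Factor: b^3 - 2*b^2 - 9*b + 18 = (b - 2)*(b^2 - 9) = (b - 3)*(b - 2)*(b + 3)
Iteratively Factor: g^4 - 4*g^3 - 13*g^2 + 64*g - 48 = (g - 1)*(g^3 - 3*g^2 - 16*g + 48) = (g - 3)*(g - 1)*(g^2 - 16) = (g - 4)*(g - 3)*(g - 1)*(g + 4)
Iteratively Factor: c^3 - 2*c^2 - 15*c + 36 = (c - 3)*(c^2 + c - 12) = (c - 3)*(c + 4)*(c - 3)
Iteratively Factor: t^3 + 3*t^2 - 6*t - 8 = (t + 4)*(t^2 - t - 2) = (t + 1)*(t + 4)*(t - 2)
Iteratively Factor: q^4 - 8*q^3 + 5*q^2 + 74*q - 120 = (q + 3)*(q^3 - 11*q^2 + 38*q - 40) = (q - 4)*(q + 3)*(q^2 - 7*q + 10) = (q - 5)*(q - 4)*(q + 3)*(q - 2)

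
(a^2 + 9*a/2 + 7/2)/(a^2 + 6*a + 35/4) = 2*(a + 1)/(2*a + 5)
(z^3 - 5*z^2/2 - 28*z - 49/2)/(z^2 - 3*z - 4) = (2*z^2 - 7*z - 49)/(2*(z - 4))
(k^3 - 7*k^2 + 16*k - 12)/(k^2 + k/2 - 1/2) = 2*(k^3 - 7*k^2 + 16*k - 12)/(2*k^2 + k - 1)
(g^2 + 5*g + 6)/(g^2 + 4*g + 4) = (g + 3)/(g + 2)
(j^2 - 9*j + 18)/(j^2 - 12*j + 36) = (j - 3)/(j - 6)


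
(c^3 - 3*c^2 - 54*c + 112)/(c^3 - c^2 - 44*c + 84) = (c - 8)/(c - 6)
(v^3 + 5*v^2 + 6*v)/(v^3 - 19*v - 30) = v/(v - 5)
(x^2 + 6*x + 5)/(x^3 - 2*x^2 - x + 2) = (x + 5)/(x^2 - 3*x + 2)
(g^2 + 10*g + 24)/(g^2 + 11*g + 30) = (g + 4)/(g + 5)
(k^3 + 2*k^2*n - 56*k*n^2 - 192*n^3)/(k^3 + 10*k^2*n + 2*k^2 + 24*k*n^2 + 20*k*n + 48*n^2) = (k - 8*n)/(k + 2)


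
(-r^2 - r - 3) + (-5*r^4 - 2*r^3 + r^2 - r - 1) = -5*r^4 - 2*r^3 - 2*r - 4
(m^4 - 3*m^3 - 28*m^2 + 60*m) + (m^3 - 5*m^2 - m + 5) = m^4 - 2*m^3 - 33*m^2 + 59*m + 5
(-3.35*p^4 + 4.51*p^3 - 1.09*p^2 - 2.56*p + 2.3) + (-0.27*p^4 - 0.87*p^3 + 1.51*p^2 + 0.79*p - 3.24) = -3.62*p^4 + 3.64*p^3 + 0.42*p^2 - 1.77*p - 0.94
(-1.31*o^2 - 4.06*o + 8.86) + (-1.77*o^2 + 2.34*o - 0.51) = -3.08*o^2 - 1.72*o + 8.35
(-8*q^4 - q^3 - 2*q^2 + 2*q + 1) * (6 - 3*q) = 24*q^5 - 45*q^4 - 18*q^2 + 9*q + 6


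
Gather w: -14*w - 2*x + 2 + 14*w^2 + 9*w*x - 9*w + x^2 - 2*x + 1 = 14*w^2 + w*(9*x - 23) + x^2 - 4*x + 3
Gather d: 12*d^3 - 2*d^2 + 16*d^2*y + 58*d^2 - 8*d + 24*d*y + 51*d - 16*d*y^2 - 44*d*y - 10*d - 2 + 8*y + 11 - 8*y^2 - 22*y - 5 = 12*d^3 + d^2*(16*y + 56) + d*(-16*y^2 - 20*y + 33) - 8*y^2 - 14*y + 4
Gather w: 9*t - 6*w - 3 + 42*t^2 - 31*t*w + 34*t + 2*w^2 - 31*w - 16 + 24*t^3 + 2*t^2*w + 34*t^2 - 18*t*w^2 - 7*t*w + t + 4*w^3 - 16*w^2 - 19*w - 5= 24*t^3 + 76*t^2 + 44*t + 4*w^3 + w^2*(-18*t - 14) + w*(2*t^2 - 38*t - 56) - 24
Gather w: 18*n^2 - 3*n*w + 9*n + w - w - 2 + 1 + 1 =18*n^2 - 3*n*w + 9*n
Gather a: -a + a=0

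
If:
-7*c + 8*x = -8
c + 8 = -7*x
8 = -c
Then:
No Solution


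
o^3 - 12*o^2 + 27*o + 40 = (o - 8)*(o - 5)*(o + 1)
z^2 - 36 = (z - 6)*(z + 6)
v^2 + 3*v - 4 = (v - 1)*(v + 4)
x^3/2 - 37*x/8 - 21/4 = (x/2 + 1)*(x - 7/2)*(x + 3/2)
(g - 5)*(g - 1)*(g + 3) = g^3 - 3*g^2 - 13*g + 15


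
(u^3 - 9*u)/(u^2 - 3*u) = u + 3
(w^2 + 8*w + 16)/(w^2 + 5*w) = (w^2 + 8*w + 16)/(w*(w + 5))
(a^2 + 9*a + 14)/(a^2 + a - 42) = (a + 2)/(a - 6)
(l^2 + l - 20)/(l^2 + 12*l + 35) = (l - 4)/(l + 7)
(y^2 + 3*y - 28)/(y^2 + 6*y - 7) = (y - 4)/(y - 1)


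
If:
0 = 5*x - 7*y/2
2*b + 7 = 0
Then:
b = -7/2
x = 7*y/10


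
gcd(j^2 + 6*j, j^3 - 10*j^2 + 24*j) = j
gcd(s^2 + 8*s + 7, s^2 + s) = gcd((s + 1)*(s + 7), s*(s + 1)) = s + 1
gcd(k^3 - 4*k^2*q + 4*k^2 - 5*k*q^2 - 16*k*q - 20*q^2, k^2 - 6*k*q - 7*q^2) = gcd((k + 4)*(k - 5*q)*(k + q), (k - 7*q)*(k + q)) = k + q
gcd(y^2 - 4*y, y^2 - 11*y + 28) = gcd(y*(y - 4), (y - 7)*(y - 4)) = y - 4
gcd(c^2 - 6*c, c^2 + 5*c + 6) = 1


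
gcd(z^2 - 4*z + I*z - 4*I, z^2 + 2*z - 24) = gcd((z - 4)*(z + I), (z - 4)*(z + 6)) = z - 4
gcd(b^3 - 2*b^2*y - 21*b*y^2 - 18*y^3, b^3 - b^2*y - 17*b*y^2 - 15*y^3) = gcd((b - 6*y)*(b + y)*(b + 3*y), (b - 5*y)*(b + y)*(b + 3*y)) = b^2 + 4*b*y + 3*y^2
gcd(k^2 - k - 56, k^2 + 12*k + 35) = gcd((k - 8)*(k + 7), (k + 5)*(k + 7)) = k + 7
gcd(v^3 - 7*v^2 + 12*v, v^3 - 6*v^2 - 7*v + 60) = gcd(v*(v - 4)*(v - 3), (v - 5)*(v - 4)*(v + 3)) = v - 4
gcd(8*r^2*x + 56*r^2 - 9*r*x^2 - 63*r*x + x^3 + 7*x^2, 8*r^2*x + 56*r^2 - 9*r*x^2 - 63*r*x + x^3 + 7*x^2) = 8*r^2*x + 56*r^2 - 9*r*x^2 - 63*r*x + x^3 + 7*x^2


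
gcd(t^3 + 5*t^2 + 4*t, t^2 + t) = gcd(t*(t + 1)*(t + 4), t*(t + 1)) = t^2 + t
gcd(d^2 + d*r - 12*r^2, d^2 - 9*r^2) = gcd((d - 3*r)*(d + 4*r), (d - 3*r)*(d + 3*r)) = -d + 3*r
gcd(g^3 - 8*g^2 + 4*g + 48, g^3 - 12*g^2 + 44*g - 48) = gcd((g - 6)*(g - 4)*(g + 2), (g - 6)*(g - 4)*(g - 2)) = g^2 - 10*g + 24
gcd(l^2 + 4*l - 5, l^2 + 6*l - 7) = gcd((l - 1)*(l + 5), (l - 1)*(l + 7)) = l - 1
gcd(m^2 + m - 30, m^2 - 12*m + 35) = m - 5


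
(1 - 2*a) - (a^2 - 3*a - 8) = -a^2 + a + 9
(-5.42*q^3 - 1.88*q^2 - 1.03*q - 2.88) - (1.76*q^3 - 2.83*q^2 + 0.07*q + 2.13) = -7.18*q^3 + 0.95*q^2 - 1.1*q - 5.01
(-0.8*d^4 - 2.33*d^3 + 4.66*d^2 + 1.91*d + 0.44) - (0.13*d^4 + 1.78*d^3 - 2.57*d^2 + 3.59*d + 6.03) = -0.93*d^4 - 4.11*d^3 + 7.23*d^2 - 1.68*d - 5.59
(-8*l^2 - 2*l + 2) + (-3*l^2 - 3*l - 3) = -11*l^2 - 5*l - 1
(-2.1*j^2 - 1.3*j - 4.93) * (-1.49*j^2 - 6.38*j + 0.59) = 3.129*j^4 + 15.335*j^3 + 14.4007*j^2 + 30.6864*j - 2.9087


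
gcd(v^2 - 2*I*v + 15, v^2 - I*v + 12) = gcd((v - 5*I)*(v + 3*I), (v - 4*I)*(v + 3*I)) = v + 3*I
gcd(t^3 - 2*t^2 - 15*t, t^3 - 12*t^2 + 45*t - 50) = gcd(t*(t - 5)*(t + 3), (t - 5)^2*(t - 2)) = t - 5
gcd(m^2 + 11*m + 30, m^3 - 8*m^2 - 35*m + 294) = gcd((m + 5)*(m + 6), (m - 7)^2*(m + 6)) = m + 6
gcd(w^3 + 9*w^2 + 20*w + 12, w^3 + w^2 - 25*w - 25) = w + 1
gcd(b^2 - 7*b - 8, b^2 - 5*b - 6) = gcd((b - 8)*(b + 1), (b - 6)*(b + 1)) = b + 1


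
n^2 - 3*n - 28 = (n - 7)*(n + 4)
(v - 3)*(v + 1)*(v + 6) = v^3 + 4*v^2 - 15*v - 18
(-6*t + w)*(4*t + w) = -24*t^2 - 2*t*w + w^2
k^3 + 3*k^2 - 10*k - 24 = (k - 3)*(k + 2)*(k + 4)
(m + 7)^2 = m^2 + 14*m + 49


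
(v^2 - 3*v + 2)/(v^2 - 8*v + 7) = (v - 2)/(v - 7)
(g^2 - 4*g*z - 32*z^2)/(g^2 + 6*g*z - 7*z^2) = (g^2 - 4*g*z - 32*z^2)/(g^2 + 6*g*z - 7*z^2)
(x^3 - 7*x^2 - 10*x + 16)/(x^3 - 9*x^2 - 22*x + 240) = (x^2 + x - 2)/(x^2 - x - 30)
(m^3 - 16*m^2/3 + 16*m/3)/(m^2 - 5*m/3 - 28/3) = m*(3*m - 4)/(3*m + 7)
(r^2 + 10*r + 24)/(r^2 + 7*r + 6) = (r + 4)/(r + 1)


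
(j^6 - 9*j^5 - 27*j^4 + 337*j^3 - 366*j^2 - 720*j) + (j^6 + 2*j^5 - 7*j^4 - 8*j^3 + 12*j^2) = 2*j^6 - 7*j^5 - 34*j^4 + 329*j^3 - 354*j^2 - 720*j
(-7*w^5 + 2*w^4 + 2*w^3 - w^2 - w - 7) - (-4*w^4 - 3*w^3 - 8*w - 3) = -7*w^5 + 6*w^4 + 5*w^3 - w^2 + 7*w - 4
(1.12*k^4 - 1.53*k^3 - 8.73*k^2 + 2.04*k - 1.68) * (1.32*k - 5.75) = 1.4784*k^5 - 8.4596*k^4 - 2.7261*k^3 + 52.8903*k^2 - 13.9476*k + 9.66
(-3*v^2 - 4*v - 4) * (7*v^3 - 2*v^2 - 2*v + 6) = -21*v^5 - 22*v^4 - 14*v^3 - 2*v^2 - 16*v - 24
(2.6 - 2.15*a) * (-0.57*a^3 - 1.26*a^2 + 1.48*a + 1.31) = 1.2255*a^4 + 1.227*a^3 - 6.458*a^2 + 1.0315*a + 3.406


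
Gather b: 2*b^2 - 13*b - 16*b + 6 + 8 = 2*b^2 - 29*b + 14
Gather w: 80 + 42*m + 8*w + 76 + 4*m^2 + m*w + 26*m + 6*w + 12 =4*m^2 + 68*m + w*(m + 14) + 168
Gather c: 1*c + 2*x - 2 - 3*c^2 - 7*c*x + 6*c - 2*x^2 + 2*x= -3*c^2 + c*(7 - 7*x) - 2*x^2 + 4*x - 2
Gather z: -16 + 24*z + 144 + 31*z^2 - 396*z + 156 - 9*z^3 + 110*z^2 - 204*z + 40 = -9*z^3 + 141*z^2 - 576*z + 324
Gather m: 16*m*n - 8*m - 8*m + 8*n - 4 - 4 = m*(16*n - 16) + 8*n - 8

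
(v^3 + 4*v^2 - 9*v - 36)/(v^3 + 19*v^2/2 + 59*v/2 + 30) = 2*(v - 3)/(2*v + 5)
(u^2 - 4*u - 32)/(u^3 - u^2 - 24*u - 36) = (-u^2 + 4*u + 32)/(-u^3 + u^2 + 24*u + 36)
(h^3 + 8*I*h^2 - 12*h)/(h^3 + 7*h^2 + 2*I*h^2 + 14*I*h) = (h + 6*I)/(h + 7)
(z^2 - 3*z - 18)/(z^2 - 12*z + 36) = (z + 3)/(z - 6)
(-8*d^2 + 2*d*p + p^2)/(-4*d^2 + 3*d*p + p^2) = (-2*d + p)/(-d + p)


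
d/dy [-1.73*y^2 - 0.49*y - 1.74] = -3.46*y - 0.49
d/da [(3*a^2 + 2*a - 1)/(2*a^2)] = (1 - a)/a^3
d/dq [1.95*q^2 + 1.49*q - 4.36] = 3.9*q + 1.49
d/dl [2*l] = 2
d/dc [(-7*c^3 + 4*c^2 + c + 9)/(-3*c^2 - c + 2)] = (21*c^4 + 14*c^3 - 43*c^2 + 70*c + 11)/(9*c^4 + 6*c^3 - 11*c^2 - 4*c + 4)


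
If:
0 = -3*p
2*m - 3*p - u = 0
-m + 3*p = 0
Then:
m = 0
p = 0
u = 0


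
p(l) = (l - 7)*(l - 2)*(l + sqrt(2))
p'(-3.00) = 73.79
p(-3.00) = -79.29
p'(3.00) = -17.24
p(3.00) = -17.66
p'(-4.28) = 121.16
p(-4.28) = -203.01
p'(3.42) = -15.53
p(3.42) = -24.58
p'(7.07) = 43.96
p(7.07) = 3.01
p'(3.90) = -12.27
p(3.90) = -31.30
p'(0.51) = -5.69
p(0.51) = 18.61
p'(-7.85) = 305.24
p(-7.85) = -941.38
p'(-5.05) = 154.40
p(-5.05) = -308.87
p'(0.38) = -4.06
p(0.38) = 19.24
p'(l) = (l - 7)*(l - 2) + (l - 7)*(l + sqrt(2)) + (l - 2)*(l + sqrt(2)) = 3*l^2 - 18*l + 2*sqrt(2)*l - 9*sqrt(2) + 14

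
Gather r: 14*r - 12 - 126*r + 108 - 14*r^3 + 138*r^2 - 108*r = -14*r^3 + 138*r^2 - 220*r + 96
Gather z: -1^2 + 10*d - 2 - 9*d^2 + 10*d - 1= -9*d^2 + 20*d - 4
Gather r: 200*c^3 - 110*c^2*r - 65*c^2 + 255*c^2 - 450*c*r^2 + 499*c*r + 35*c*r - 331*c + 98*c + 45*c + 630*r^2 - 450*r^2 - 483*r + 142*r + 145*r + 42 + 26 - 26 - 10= 200*c^3 + 190*c^2 - 188*c + r^2*(180 - 450*c) + r*(-110*c^2 + 534*c - 196) + 32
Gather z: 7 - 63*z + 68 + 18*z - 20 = 55 - 45*z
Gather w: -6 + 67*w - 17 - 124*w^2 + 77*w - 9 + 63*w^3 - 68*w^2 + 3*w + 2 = 63*w^3 - 192*w^2 + 147*w - 30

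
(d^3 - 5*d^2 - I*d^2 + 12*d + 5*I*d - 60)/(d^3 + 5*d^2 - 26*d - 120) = (d^2 - I*d + 12)/(d^2 + 10*d + 24)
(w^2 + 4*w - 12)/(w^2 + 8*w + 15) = (w^2 + 4*w - 12)/(w^2 + 8*w + 15)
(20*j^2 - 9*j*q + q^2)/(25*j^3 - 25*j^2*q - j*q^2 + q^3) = (-4*j + q)/(-5*j^2 + 4*j*q + q^2)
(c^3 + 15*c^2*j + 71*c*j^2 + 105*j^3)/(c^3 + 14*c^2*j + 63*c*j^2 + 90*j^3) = (c + 7*j)/(c + 6*j)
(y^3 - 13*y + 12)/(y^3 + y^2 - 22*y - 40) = (y^2 - 4*y + 3)/(y^2 - 3*y - 10)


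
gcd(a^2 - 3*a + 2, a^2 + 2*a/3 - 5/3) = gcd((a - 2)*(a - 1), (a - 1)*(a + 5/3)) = a - 1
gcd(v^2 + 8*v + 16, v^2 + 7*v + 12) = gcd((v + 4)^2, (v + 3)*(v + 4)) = v + 4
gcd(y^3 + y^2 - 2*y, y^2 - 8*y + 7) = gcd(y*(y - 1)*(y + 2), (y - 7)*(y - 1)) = y - 1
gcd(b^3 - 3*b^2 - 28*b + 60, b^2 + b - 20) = b + 5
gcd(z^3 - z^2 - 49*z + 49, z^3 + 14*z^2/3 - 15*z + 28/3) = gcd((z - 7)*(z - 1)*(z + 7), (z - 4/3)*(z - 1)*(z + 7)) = z^2 + 6*z - 7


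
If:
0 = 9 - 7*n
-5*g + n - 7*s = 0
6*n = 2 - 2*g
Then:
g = -20/7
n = 9/7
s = 109/49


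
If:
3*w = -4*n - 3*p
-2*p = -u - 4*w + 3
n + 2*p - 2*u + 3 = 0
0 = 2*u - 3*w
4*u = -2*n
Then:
No Solution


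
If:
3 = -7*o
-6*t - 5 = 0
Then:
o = -3/7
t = -5/6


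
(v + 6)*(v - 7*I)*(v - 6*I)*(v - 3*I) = v^4 + 6*v^3 - 16*I*v^3 - 81*v^2 - 96*I*v^2 - 486*v + 126*I*v + 756*I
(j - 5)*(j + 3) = j^2 - 2*j - 15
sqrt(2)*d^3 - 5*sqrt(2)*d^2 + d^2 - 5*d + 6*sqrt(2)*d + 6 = (d - 3)*(d - 2)*(sqrt(2)*d + 1)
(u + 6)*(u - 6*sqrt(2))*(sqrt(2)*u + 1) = sqrt(2)*u^3 - 11*u^2 + 6*sqrt(2)*u^2 - 66*u - 6*sqrt(2)*u - 36*sqrt(2)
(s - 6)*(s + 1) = s^2 - 5*s - 6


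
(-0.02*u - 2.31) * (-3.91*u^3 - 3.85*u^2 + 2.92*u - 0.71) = 0.0782*u^4 + 9.1091*u^3 + 8.8351*u^2 - 6.731*u + 1.6401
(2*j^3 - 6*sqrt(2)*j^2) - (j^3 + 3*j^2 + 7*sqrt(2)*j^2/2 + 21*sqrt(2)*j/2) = j^3 - 19*sqrt(2)*j^2/2 - 3*j^2 - 21*sqrt(2)*j/2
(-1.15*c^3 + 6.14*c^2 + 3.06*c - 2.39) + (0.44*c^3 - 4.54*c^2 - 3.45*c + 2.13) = -0.71*c^3 + 1.6*c^2 - 0.39*c - 0.26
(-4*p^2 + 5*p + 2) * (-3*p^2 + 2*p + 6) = 12*p^4 - 23*p^3 - 20*p^2 + 34*p + 12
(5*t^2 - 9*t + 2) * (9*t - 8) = 45*t^3 - 121*t^2 + 90*t - 16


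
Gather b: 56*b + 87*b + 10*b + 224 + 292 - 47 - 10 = 153*b + 459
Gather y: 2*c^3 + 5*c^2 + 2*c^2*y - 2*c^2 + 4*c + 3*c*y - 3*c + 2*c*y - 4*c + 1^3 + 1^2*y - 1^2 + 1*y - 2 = 2*c^3 + 3*c^2 - 3*c + y*(2*c^2 + 5*c + 2) - 2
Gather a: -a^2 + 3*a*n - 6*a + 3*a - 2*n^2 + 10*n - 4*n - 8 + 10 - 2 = -a^2 + a*(3*n - 3) - 2*n^2 + 6*n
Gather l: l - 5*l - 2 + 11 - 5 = 4 - 4*l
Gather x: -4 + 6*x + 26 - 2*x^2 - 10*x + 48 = -2*x^2 - 4*x + 70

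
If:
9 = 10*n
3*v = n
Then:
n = 9/10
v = 3/10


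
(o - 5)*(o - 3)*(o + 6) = o^3 - 2*o^2 - 33*o + 90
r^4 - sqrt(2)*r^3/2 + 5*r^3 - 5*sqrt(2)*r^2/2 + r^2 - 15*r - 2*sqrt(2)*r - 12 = (r + 1)*(r + 4)*(r - 3*sqrt(2)/2)*(r + sqrt(2))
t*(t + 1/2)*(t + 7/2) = t^3 + 4*t^2 + 7*t/4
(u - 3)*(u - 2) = u^2 - 5*u + 6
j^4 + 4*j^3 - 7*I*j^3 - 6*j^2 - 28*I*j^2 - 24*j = j*(j + 4)*(j - 6*I)*(j - I)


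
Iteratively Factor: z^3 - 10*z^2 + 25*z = (z)*(z^2 - 10*z + 25) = z*(z - 5)*(z - 5)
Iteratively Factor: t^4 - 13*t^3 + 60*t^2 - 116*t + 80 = (t - 2)*(t^3 - 11*t^2 + 38*t - 40) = (t - 4)*(t - 2)*(t^2 - 7*t + 10) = (t - 4)*(t - 2)^2*(t - 5)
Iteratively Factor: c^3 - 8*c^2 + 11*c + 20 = (c - 5)*(c^2 - 3*c - 4) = (c - 5)*(c + 1)*(c - 4)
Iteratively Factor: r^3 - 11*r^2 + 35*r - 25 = (r - 1)*(r^2 - 10*r + 25) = (r - 5)*(r - 1)*(r - 5)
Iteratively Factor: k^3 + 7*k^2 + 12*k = (k)*(k^2 + 7*k + 12) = k*(k + 3)*(k + 4)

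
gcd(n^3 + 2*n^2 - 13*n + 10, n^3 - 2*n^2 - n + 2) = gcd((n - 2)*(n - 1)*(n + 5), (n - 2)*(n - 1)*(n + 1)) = n^2 - 3*n + 2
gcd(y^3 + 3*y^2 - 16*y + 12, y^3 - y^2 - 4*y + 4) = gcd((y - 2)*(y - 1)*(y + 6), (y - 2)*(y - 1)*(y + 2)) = y^2 - 3*y + 2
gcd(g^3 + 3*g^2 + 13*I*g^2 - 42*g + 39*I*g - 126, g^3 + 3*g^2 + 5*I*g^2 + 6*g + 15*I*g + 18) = g^2 + g*(3 + 6*I) + 18*I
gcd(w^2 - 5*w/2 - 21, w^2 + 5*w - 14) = 1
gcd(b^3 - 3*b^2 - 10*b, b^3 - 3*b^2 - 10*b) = b^3 - 3*b^2 - 10*b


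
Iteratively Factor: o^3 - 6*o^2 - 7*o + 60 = (o - 5)*(o^2 - o - 12) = (o - 5)*(o + 3)*(o - 4)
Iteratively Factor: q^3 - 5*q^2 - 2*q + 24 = (q - 3)*(q^2 - 2*q - 8) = (q - 4)*(q - 3)*(q + 2)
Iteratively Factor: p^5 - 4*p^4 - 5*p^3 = (p)*(p^4 - 4*p^3 - 5*p^2) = p*(p + 1)*(p^3 - 5*p^2) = p*(p - 5)*(p + 1)*(p^2) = p^2*(p - 5)*(p + 1)*(p)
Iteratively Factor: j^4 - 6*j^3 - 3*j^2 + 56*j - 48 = (j - 4)*(j^3 - 2*j^2 - 11*j + 12) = (j - 4)*(j - 1)*(j^2 - j - 12) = (j - 4)^2*(j - 1)*(j + 3)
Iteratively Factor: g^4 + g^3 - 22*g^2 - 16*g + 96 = (g - 4)*(g^3 + 5*g^2 - 2*g - 24) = (g - 4)*(g + 3)*(g^2 + 2*g - 8) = (g - 4)*(g + 3)*(g + 4)*(g - 2)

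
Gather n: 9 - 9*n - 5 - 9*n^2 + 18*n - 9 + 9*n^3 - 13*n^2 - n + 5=9*n^3 - 22*n^2 + 8*n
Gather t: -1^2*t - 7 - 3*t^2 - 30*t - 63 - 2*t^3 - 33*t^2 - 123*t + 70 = -2*t^3 - 36*t^2 - 154*t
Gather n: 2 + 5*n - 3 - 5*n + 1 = 0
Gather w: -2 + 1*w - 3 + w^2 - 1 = w^2 + w - 6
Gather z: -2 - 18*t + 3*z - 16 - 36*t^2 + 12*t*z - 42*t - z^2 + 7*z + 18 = -36*t^2 - 60*t - z^2 + z*(12*t + 10)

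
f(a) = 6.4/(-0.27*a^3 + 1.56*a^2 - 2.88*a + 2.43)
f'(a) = 6.4*(0.81*a^2 - 3.12*a + 2.88)/(-0.27*a^3 + 1.56*a^2 - 2.88*a + 2.43)^2 = (5.184*a^2 - 19.968*a + 18.432)/(0.27*a^3 - 1.56*a^2 + 2.88*a - 2.43)^2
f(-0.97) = 0.92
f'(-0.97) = 0.89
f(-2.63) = 0.25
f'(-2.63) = 0.16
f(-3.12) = 0.18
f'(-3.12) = 0.11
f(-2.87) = 0.21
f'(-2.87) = 0.13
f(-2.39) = 0.29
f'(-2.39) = 0.20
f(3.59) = -21.61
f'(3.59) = 154.54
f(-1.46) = 0.59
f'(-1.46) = 0.50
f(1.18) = 8.42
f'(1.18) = 3.61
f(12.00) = -0.02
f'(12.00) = 0.01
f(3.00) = 11.85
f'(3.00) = 17.78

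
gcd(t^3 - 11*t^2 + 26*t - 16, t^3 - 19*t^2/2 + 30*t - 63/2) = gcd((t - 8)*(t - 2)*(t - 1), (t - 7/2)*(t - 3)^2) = 1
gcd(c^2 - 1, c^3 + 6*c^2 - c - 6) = c^2 - 1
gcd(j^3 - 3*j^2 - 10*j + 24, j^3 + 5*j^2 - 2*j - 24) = j^2 + j - 6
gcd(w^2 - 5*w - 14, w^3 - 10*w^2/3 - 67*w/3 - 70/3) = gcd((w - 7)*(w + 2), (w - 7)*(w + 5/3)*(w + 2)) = w^2 - 5*w - 14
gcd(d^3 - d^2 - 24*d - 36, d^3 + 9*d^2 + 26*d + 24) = d^2 + 5*d + 6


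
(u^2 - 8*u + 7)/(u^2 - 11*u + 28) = (u - 1)/(u - 4)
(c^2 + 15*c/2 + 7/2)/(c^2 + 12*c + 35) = (c + 1/2)/(c + 5)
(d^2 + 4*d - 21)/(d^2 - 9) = (d + 7)/(d + 3)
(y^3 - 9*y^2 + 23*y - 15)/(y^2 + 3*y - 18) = (y^2 - 6*y + 5)/(y + 6)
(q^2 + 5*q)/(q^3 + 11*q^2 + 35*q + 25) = q/(q^2 + 6*q + 5)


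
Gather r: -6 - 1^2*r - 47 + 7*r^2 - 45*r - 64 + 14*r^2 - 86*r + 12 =21*r^2 - 132*r - 105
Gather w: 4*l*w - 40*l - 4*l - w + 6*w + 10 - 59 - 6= -44*l + w*(4*l + 5) - 55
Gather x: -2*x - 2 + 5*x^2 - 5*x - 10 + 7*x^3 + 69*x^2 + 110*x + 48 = 7*x^3 + 74*x^2 + 103*x + 36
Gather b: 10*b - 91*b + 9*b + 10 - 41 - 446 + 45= -72*b - 432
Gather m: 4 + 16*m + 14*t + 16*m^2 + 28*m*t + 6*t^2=16*m^2 + m*(28*t + 16) + 6*t^2 + 14*t + 4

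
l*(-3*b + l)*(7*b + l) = -21*b^2*l + 4*b*l^2 + l^3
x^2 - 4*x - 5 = (x - 5)*(x + 1)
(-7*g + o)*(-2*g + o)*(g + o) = 14*g^3 + 5*g^2*o - 8*g*o^2 + o^3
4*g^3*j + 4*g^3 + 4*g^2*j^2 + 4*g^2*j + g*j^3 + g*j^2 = (2*g + j)^2*(g*j + g)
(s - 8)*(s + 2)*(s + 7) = s^3 + s^2 - 58*s - 112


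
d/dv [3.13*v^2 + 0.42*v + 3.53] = 6.26*v + 0.42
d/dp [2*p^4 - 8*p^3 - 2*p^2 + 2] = 4*p*(2*p^2 - 6*p - 1)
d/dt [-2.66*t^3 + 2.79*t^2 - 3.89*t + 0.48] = -7.98*t^2 + 5.58*t - 3.89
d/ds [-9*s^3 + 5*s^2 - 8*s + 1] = -27*s^2 + 10*s - 8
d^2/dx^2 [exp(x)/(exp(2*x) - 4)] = (exp(4*x) + 24*exp(2*x) + 16)*exp(x)/(exp(6*x) - 12*exp(4*x) + 48*exp(2*x) - 64)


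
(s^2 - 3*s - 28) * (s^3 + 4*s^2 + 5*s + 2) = s^5 + s^4 - 35*s^3 - 125*s^2 - 146*s - 56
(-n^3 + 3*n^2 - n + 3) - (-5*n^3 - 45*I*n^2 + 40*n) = 4*n^3 + 3*n^2 + 45*I*n^2 - 41*n + 3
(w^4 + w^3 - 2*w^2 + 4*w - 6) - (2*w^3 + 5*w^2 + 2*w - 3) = w^4 - w^3 - 7*w^2 + 2*w - 3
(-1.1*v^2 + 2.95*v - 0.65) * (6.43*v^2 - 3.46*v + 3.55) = -7.073*v^4 + 22.7745*v^3 - 18.2915*v^2 + 12.7215*v - 2.3075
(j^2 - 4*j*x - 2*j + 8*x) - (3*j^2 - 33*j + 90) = -2*j^2 - 4*j*x + 31*j + 8*x - 90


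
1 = 1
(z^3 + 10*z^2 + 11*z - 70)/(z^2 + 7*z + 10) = (z^2 + 5*z - 14)/(z + 2)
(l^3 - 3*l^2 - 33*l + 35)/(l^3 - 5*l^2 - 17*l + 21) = (l + 5)/(l + 3)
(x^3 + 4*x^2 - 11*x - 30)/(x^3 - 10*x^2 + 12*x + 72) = (x^2 + 2*x - 15)/(x^2 - 12*x + 36)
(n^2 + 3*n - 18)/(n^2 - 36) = (n - 3)/(n - 6)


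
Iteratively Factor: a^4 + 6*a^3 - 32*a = (a)*(a^3 + 6*a^2 - 32) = a*(a - 2)*(a^2 + 8*a + 16) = a*(a - 2)*(a + 4)*(a + 4)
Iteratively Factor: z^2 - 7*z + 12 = (z - 3)*(z - 4)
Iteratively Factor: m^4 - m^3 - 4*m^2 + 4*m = (m)*(m^3 - m^2 - 4*m + 4) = m*(m - 1)*(m^2 - 4) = m*(m - 2)*(m - 1)*(m + 2)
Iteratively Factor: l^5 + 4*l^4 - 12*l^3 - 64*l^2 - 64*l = (l + 2)*(l^4 + 2*l^3 - 16*l^2 - 32*l) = (l + 2)*(l + 4)*(l^3 - 2*l^2 - 8*l) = l*(l + 2)*(l + 4)*(l^2 - 2*l - 8) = l*(l + 2)^2*(l + 4)*(l - 4)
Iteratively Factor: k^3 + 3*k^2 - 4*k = (k - 1)*(k^2 + 4*k) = k*(k - 1)*(k + 4)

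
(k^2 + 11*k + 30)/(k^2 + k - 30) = (k + 5)/(k - 5)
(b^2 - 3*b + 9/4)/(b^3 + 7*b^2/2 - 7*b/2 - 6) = (b - 3/2)/(b^2 + 5*b + 4)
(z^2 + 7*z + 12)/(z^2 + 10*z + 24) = (z + 3)/(z + 6)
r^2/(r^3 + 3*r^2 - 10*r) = r/(r^2 + 3*r - 10)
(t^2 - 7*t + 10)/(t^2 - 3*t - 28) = (-t^2 + 7*t - 10)/(-t^2 + 3*t + 28)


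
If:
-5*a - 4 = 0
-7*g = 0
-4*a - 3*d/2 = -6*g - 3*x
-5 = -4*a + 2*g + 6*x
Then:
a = -4/5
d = -3/5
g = 0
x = -41/30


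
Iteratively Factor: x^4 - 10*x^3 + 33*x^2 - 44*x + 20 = (x - 1)*(x^3 - 9*x^2 + 24*x - 20) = (x - 5)*(x - 1)*(x^2 - 4*x + 4) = (x - 5)*(x - 2)*(x - 1)*(x - 2)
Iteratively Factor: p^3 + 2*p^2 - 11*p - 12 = (p - 3)*(p^2 + 5*p + 4) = (p - 3)*(p + 1)*(p + 4)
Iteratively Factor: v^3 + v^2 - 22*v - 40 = (v + 4)*(v^2 - 3*v - 10) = (v - 5)*(v + 4)*(v + 2)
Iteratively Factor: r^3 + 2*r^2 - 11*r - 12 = (r + 1)*(r^2 + r - 12) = (r - 3)*(r + 1)*(r + 4)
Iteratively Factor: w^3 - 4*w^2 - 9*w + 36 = (w - 3)*(w^2 - w - 12) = (w - 4)*(w - 3)*(w + 3)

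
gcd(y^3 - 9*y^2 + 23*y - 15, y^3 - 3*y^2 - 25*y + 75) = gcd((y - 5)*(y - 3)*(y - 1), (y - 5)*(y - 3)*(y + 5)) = y^2 - 8*y + 15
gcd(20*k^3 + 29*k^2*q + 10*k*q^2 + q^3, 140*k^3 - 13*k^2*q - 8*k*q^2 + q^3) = 4*k + q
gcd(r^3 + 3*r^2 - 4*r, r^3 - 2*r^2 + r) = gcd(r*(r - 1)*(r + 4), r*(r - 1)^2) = r^2 - r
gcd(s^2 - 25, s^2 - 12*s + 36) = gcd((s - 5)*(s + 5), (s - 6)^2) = 1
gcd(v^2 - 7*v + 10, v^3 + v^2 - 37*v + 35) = v - 5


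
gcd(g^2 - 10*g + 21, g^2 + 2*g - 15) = g - 3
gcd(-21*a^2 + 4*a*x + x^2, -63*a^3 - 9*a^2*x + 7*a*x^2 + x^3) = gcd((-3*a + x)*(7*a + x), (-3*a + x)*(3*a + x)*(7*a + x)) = -21*a^2 + 4*a*x + x^2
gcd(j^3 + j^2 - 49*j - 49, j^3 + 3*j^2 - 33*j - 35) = j^2 + 8*j + 7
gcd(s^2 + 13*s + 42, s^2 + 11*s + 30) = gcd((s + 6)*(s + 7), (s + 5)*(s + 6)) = s + 6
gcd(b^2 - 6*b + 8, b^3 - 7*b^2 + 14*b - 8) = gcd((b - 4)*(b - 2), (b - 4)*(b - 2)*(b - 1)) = b^2 - 6*b + 8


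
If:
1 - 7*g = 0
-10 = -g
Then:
No Solution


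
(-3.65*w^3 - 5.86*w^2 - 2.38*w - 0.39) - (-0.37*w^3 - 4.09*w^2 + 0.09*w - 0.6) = -3.28*w^3 - 1.77*w^2 - 2.47*w + 0.21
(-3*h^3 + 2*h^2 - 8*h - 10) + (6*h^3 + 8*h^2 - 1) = 3*h^3 + 10*h^2 - 8*h - 11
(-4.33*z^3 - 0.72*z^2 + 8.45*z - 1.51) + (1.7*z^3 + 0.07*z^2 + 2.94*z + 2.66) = -2.63*z^3 - 0.65*z^2 + 11.39*z + 1.15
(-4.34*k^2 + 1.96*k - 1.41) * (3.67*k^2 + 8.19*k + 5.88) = -15.9278*k^4 - 28.3514*k^3 - 14.6415*k^2 - 0.0230999999999995*k - 8.2908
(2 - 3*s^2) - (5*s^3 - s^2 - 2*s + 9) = -5*s^3 - 2*s^2 + 2*s - 7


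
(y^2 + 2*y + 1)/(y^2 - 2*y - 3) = (y + 1)/(y - 3)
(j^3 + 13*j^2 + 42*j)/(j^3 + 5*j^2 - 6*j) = (j + 7)/(j - 1)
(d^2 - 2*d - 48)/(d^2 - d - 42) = (d - 8)/(d - 7)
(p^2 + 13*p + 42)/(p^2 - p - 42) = (p + 7)/(p - 7)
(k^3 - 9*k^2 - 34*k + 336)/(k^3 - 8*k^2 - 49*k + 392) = (k + 6)/(k + 7)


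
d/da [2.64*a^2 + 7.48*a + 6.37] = 5.28*a + 7.48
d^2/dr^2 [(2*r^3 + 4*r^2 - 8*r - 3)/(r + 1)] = 2*(2*r^3 + 6*r^2 + 6*r + 9)/(r^3 + 3*r^2 + 3*r + 1)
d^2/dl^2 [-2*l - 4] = 0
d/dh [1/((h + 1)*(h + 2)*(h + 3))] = (-(h + 1)*(h + 2) - (h + 1)*(h + 3) - (h + 2)*(h + 3))/((h + 1)^2*(h + 2)^2*(h + 3)^2)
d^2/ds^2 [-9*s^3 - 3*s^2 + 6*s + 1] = -54*s - 6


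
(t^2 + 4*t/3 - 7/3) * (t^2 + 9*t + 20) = t^4 + 31*t^3/3 + 89*t^2/3 + 17*t/3 - 140/3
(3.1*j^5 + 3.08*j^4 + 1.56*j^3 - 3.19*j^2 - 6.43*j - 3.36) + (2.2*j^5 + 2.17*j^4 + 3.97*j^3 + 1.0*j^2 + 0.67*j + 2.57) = 5.3*j^5 + 5.25*j^4 + 5.53*j^3 - 2.19*j^2 - 5.76*j - 0.79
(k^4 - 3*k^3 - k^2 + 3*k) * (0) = 0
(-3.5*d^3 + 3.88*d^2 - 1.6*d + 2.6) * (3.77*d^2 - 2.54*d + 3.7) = -13.195*d^5 + 23.5176*d^4 - 28.8372*d^3 + 28.222*d^2 - 12.524*d + 9.62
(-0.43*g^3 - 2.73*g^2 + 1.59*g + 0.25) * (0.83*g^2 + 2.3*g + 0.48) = -0.3569*g^5 - 3.2549*g^4 - 5.1657*g^3 + 2.5541*g^2 + 1.3382*g + 0.12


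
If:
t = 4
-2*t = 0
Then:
No Solution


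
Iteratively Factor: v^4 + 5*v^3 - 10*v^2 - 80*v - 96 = (v + 3)*(v^3 + 2*v^2 - 16*v - 32) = (v - 4)*(v + 3)*(v^2 + 6*v + 8) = (v - 4)*(v + 2)*(v + 3)*(v + 4)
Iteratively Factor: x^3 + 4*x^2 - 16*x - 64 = (x + 4)*(x^2 - 16) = (x - 4)*(x + 4)*(x + 4)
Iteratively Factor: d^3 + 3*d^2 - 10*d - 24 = (d + 2)*(d^2 + d - 12) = (d + 2)*(d + 4)*(d - 3)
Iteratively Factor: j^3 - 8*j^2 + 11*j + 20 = (j - 5)*(j^2 - 3*j - 4) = (j - 5)*(j + 1)*(j - 4)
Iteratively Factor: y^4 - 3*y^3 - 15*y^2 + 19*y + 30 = (y - 5)*(y^3 + 2*y^2 - 5*y - 6) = (y - 5)*(y + 1)*(y^2 + y - 6) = (y - 5)*(y - 2)*(y + 1)*(y + 3)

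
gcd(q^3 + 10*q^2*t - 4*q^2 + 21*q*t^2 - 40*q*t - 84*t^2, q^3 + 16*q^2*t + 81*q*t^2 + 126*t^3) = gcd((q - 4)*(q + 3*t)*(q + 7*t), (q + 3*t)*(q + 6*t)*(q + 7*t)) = q^2 + 10*q*t + 21*t^2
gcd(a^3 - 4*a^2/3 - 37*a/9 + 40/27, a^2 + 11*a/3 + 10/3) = a + 5/3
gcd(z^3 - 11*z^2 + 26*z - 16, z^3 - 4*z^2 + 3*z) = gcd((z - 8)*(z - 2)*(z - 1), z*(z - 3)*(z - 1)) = z - 1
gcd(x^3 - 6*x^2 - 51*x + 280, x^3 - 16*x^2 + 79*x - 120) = x^2 - 13*x + 40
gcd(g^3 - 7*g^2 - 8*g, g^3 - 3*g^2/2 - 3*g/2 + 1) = g + 1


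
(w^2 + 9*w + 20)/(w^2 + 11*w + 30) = (w + 4)/(w + 6)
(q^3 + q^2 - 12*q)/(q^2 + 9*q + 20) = q*(q - 3)/(q + 5)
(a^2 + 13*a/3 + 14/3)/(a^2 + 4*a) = (3*a^2 + 13*a + 14)/(3*a*(a + 4))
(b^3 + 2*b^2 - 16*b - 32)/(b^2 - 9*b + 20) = (b^2 + 6*b + 8)/(b - 5)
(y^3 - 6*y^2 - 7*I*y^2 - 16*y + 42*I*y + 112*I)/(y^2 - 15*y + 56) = (y^2 + y*(2 - 7*I) - 14*I)/(y - 7)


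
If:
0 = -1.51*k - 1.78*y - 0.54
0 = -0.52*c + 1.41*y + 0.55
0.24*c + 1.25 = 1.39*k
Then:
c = -1.31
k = 0.67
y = -0.87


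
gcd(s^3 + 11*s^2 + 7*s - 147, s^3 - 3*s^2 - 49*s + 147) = s^2 + 4*s - 21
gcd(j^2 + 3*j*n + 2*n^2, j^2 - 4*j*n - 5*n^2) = j + n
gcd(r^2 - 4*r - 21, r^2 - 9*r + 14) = r - 7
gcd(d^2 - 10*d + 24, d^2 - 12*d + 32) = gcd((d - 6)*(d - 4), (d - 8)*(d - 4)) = d - 4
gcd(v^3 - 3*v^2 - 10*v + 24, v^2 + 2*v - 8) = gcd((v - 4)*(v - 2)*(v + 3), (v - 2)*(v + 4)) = v - 2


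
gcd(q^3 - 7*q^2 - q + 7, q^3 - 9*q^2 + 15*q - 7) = q^2 - 8*q + 7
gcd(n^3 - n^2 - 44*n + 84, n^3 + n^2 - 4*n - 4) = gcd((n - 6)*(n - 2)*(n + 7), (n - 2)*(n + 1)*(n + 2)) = n - 2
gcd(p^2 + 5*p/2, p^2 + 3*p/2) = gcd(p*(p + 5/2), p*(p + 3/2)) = p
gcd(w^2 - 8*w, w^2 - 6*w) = w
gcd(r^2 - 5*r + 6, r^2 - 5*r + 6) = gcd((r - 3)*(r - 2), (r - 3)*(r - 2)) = r^2 - 5*r + 6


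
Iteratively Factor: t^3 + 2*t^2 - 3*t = (t + 3)*(t^2 - t) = t*(t + 3)*(t - 1)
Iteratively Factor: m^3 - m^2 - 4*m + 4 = (m - 2)*(m^2 + m - 2) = (m - 2)*(m - 1)*(m + 2)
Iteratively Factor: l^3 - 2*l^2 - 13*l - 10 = (l + 2)*(l^2 - 4*l - 5) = (l - 5)*(l + 2)*(l + 1)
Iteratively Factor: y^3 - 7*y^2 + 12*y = (y)*(y^2 - 7*y + 12) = y*(y - 4)*(y - 3)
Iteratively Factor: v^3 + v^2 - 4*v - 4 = (v - 2)*(v^2 + 3*v + 2) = (v - 2)*(v + 2)*(v + 1)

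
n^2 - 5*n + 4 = (n - 4)*(n - 1)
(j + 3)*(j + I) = j^2 + 3*j + I*j + 3*I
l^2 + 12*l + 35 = (l + 5)*(l + 7)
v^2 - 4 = (v - 2)*(v + 2)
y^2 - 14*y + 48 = (y - 8)*(y - 6)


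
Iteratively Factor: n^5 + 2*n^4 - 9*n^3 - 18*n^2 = (n)*(n^4 + 2*n^3 - 9*n^2 - 18*n) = n*(n + 2)*(n^3 - 9*n) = n*(n - 3)*(n + 2)*(n^2 + 3*n) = n*(n - 3)*(n + 2)*(n + 3)*(n)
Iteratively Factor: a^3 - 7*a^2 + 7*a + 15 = (a - 3)*(a^2 - 4*a - 5) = (a - 3)*(a + 1)*(a - 5)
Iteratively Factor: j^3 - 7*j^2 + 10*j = (j)*(j^2 - 7*j + 10) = j*(j - 5)*(j - 2)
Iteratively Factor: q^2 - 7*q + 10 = (q - 5)*(q - 2)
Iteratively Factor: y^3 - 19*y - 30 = (y + 2)*(y^2 - 2*y - 15) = (y - 5)*(y + 2)*(y + 3)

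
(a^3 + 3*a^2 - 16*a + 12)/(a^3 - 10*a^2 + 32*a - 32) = (a^2 + 5*a - 6)/(a^2 - 8*a + 16)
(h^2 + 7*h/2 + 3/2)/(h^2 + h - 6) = (h + 1/2)/(h - 2)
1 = 1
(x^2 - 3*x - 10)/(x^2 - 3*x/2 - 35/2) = 2*(x + 2)/(2*x + 7)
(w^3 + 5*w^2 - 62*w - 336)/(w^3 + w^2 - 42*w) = (w^2 - 2*w - 48)/(w*(w - 6))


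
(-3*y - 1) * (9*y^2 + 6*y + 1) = -27*y^3 - 27*y^2 - 9*y - 1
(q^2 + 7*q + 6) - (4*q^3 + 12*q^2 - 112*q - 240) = -4*q^3 - 11*q^2 + 119*q + 246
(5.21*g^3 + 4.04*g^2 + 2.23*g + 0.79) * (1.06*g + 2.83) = 5.5226*g^4 + 19.0267*g^3 + 13.797*g^2 + 7.1483*g + 2.2357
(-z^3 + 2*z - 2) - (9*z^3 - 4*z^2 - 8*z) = -10*z^3 + 4*z^2 + 10*z - 2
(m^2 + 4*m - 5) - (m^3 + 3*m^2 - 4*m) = -m^3 - 2*m^2 + 8*m - 5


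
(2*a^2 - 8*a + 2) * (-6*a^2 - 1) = -12*a^4 + 48*a^3 - 14*a^2 + 8*a - 2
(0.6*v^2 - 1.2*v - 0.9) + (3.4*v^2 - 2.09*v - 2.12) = 4.0*v^2 - 3.29*v - 3.02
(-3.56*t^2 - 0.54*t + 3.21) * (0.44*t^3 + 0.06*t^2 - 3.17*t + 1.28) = -1.5664*t^5 - 0.4512*t^4 + 12.6652*t^3 - 2.6524*t^2 - 10.8669*t + 4.1088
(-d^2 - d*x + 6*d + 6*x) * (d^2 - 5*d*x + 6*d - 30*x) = -d^4 + 4*d^3*x + 5*d^2*x^2 + 36*d^2 - 144*d*x - 180*x^2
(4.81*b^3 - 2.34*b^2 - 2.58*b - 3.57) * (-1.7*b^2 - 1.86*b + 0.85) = -8.177*b^5 - 4.9686*b^4 + 12.8269*b^3 + 8.8788*b^2 + 4.4472*b - 3.0345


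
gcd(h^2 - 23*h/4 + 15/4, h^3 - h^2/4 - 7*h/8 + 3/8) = h - 3/4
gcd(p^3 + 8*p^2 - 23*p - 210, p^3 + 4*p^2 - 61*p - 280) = p + 7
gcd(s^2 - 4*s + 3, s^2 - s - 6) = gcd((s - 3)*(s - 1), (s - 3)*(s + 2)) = s - 3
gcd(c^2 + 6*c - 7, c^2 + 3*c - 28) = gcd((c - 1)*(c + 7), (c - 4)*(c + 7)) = c + 7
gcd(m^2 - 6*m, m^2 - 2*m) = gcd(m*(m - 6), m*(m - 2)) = m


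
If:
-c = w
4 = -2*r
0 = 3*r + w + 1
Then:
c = -5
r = -2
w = 5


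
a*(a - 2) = a^2 - 2*a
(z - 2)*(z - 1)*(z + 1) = z^3 - 2*z^2 - z + 2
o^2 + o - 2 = (o - 1)*(o + 2)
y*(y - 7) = y^2 - 7*y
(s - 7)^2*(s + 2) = s^3 - 12*s^2 + 21*s + 98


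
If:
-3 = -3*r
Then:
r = 1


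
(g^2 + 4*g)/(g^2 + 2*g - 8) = g/(g - 2)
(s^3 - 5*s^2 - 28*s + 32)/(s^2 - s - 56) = (s^2 + 3*s - 4)/(s + 7)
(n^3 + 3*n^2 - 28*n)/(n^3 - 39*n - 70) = n*(-n^2 - 3*n + 28)/(-n^3 + 39*n + 70)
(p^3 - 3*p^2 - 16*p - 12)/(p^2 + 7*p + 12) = (p^3 - 3*p^2 - 16*p - 12)/(p^2 + 7*p + 12)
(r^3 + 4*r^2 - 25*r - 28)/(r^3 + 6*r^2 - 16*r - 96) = (r^2 + 8*r + 7)/(r^2 + 10*r + 24)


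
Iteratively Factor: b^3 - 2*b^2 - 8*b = (b - 4)*(b^2 + 2*b) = (b - 4)*(b + 2)*(b)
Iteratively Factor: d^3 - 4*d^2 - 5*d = (d - 5)*(d^2 + d) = d*(d - 5)*(d + 1)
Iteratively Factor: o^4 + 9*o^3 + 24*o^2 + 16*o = (o + 4)*(o^3 + 5*o^2 + 4*o) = o*(o + 4)*(o^2 + 5*o + 4) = o*(o + 1)*(o + 4)*(o + 4)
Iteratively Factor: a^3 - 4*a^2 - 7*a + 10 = (a - 5)*(a^2 + a - 2) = (a - 5)*(a - 1)*(a + 2)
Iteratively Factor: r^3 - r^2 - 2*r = (r - 2)*(r^2 + r) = r*(r - 2)*(r + 1)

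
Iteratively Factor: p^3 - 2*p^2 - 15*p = (p)*(p^2 - 2*p - 15) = p*(p + 3)*(p - 5)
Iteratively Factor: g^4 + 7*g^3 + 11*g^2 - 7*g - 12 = (g + 1)*(g^3 + 6*g^2 + 5*g - 12) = (g - 1)*(g + 1)*(g^2 + 7*g + 12) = (g - 1)*(g + 1)*(g + 3)*(g + 4)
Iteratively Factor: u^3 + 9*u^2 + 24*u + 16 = (u + 4)*(u^2 + 5*u + 4) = (u + 4)^2*(u + 1)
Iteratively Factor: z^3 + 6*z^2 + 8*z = (z + 2)*(z^2 + 4*z) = (z + 2)*(z + 4)*(z)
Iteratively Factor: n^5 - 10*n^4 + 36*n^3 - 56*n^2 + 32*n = (n - 2)*(n^4 - 8*n^3 + 20*n^2 - 16*n) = n*(n - 2)*(n^3 - 8*n^2 + 20*n - 16) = n*(n - 2)^2*(n^2 - 6*n + 8) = n*(n - 2)^3*(n - 4)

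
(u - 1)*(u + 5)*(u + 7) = u^3 + 11*u^2 + 23*u - 35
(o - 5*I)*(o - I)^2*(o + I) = o^4 - 6*I*o^3 - 4*o^2 - 6*I*o - 5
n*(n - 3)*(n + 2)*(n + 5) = n^4 + 4*n^3 - 11*n^2 - 30*n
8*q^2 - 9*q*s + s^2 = (-8*q + s)*(-q + s)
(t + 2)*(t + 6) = t^2 + 8*t + 12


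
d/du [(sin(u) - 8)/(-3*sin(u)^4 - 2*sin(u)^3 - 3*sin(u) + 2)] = (9*sin(u)^4 - 92*sin(u)^3 - 48*sin(u)^2 - 22)*cos(u)/(3*sin(u)^4 + 2*sin(u)^3 + 3*sin(u) - 2)^2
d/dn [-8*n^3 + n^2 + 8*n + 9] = -24*n^2 + 2*n + 8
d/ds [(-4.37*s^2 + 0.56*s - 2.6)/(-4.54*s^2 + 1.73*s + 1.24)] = (-5.0177*s^2 - 34.4456*s + 5.1924)/(20.6116*s^4 - 15.7084*s^3 - 8.2663*s^2 + 4.2904*s + 1.5376)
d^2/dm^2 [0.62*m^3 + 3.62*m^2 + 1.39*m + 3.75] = 3.72*m + 7.24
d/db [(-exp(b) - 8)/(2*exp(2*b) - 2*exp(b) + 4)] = ((exp(b) + 8)*(2*exp(b) - 1) - exp(2*b) + exp(b) - 2)*exp(b)/(2*(exp(2*b) - exp(b) + 2)^2)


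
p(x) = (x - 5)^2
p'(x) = 2*x - 10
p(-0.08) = 25.81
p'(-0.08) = -10.16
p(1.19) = 14.52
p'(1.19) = -7.62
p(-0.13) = 26.32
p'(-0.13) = -10.26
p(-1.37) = 40.58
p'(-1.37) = -12.74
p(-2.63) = 58.22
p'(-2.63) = -15.26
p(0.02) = 24.80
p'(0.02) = -9.96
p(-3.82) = 77.79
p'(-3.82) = -17.64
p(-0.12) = 26.21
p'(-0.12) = -10.24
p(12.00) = 49.00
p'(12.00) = 14.00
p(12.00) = 49.00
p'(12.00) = 14.00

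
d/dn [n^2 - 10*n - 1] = 2*n - 10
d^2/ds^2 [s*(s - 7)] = 2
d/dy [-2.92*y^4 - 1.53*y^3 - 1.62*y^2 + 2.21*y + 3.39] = -11.68*y^3 - 4.59*y^2 - 3.24*y + 2.21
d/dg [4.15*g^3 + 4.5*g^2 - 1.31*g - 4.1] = 12.45*g^2 + 9.0*g - 1.31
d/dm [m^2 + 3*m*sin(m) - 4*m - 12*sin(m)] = 3*m*cos(m) + 2*m + 3*sin(m) - 12*cos(m) - 4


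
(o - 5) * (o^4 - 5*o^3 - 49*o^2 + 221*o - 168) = o^5 - 10*o^4 - 24*o^3 + 466*o^2 - 1273*o + 840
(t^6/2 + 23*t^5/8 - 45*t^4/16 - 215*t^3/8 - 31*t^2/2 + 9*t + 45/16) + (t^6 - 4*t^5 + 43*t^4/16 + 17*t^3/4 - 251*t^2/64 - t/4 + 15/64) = 3*t^6/2 - 9*t^5/8 - t^4/8 - 181*t^3/8 - 1243*t^2/64 + 35*t/4 + 195/64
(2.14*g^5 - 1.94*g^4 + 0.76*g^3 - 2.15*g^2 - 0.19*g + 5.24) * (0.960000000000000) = 2.0544*g^5 - 1.8624*g^4 + 0.7296*g^3 - 2.064*g^2 - 0.1824*g + 5.0304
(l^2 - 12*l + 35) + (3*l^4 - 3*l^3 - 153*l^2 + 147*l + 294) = 3*l^4 - 3*l^3 - 152*l^2 + 135*l + 329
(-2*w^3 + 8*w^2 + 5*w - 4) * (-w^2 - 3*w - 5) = 2*w^5 - 2*w^4 - 19*w^3 - 51*w^2 - 13*w + 20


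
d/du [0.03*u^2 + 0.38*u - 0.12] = 0.06*u + 0.38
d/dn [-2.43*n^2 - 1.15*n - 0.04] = -4.86*n - 1.15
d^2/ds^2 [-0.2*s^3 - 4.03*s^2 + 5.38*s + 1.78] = -1.2*s - 8.06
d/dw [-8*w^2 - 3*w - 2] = -16*w - 3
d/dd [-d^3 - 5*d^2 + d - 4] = -3*d^2 - 10*d + 1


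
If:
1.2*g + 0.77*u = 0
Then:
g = -0.641666666666667*u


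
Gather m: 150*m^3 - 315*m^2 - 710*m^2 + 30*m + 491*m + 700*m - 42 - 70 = 150*m^3 - 1025*m^2 + 1221*m - 112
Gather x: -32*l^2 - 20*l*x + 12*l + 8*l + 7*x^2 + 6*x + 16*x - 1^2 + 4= -32*l^2 + 20*l + 7*x^2 + x*(22 - 20*l) + 3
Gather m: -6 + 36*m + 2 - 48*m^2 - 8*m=-48*m^2 + 28*m - 4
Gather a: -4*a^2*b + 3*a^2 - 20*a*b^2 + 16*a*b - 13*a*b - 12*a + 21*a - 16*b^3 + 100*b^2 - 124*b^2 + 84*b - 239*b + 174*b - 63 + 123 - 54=a^2*(3 - 4*b) + a*(-20*b^2 + 3*b + 9) - 16*b^3 - 24*b^2 + 19*b + 6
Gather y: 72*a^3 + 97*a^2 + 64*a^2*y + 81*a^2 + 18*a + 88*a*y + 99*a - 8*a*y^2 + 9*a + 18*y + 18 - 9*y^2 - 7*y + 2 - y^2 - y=72*a^3 + 178*a^2 + 126*a + y^2*(-8*a - 10) + y*(64*a^2 + 88*a + 10) + 20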